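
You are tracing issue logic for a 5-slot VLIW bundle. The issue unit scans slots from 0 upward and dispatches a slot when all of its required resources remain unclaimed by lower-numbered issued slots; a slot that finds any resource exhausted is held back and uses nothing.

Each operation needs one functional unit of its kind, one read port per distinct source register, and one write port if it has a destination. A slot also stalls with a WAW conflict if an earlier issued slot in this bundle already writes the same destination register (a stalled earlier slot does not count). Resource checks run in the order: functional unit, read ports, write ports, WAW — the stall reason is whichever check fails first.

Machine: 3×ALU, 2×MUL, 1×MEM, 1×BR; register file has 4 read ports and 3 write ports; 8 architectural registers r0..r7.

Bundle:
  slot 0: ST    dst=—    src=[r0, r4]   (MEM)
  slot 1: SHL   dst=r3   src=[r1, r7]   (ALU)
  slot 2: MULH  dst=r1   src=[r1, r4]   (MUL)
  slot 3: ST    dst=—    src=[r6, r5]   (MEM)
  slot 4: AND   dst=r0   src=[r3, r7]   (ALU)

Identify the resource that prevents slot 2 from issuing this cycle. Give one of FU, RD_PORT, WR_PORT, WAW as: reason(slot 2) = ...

reason(slot 2) = RD_PORT

(0) want 1×MEM +2rd +0wr — yes → AL3|MU2|ME0|BR1|rd2|wr3
(1) want 1×ALU +2rd +1wr — yes → AL2|MU2|ME0|BR1|rd0|wr2
(2) want 1×MUL +2rd +1wr — RD_PORT → AL2|MU2|ME0|BR1|rd0|wr2
(3) want 1×MEM +2rd +0wr — FU → AL2|MU2|ME0|BR1|rd0|wr2
(4) want 1×ALU +2rd +1wr — RD_PORT → AL2|MU2|ME0|BR1|rd0|wr2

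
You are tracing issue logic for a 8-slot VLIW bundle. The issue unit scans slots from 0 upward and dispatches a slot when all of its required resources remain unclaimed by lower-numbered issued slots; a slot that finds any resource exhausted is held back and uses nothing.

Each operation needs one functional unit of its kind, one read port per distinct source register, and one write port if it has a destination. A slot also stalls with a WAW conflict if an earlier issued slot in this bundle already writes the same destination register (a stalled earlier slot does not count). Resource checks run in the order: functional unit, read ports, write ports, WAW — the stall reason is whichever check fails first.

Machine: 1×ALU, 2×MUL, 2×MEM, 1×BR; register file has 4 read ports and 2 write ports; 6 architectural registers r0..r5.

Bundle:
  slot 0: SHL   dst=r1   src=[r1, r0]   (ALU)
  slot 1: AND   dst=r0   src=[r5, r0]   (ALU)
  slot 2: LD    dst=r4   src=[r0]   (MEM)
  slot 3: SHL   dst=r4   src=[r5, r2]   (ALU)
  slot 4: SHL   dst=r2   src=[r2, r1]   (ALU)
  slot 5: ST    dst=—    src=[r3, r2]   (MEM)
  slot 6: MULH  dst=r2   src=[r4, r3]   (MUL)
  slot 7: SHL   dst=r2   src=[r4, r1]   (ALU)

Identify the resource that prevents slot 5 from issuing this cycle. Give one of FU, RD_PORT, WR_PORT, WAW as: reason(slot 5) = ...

  0. ALU→r1 ⇒ go  {0A/2Mu/2Ld/1B | 2r 1w}
  1. ALU→r0 ⇒ no(FU)  {0A/2Mu/2Ld/1B | 2r 1w}
  2. MEM→r4 ⇒ go  {0A/2Mu/1Ld/1B | 1r 0w}
  3. ALU→r4 ⇒ no(FU)  {0A/2Mu/1Ld/1B | 1r 0w}
  4. ALU→r2 ⇒ no(FU)  {0A/2Mu/1Ld/1B | 1r 0w}
  5. MEM ⇒ no(RD_PORT)  {0A/2Mu/1Ld/1B | 1r 0w}
  6. MUL→r2 ⇒ no(RD_PORT)  {0A/2Mu/1Ld/1B | 1r 0w}
  7. ALU→r2 ⇒ no(FU)  {0A/2Mu/1Ld/1B | 1r 0w}

reason(slot 5) = RD_PORT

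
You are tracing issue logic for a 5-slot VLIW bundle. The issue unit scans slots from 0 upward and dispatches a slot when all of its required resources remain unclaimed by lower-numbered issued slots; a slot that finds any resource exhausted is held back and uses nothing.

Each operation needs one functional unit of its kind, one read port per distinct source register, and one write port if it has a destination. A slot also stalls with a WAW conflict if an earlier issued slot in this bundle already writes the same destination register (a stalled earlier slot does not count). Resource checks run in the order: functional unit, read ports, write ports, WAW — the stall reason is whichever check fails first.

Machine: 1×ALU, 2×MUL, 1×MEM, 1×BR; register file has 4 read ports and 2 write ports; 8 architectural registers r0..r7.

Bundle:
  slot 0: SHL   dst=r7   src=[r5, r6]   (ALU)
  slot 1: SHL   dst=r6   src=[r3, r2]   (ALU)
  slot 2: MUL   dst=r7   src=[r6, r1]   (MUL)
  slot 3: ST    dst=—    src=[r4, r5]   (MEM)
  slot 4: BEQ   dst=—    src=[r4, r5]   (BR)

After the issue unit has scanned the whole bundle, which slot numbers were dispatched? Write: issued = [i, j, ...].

  0. ALU→r7 ⇒ go  {0A/2Mu/1Ld/1B | 2r 1w}
  1. ALU→r6 ⇒ no(FU)  {0A/2Mu/1Ld/1B | 2r 1w}
  2. MUL→r7 ⇒ no(WAW)  {0A/2Mu/1Ld/1B | 2r 1w}
  3. MEM ⇒ go  {0A/2Mu/0Ld/1B | 0r 1w}
  4. BR ⇒ no(RD_PORT)  {0A/2Mu/0Ld/1B | 0r 1w}

issued = [0, 3]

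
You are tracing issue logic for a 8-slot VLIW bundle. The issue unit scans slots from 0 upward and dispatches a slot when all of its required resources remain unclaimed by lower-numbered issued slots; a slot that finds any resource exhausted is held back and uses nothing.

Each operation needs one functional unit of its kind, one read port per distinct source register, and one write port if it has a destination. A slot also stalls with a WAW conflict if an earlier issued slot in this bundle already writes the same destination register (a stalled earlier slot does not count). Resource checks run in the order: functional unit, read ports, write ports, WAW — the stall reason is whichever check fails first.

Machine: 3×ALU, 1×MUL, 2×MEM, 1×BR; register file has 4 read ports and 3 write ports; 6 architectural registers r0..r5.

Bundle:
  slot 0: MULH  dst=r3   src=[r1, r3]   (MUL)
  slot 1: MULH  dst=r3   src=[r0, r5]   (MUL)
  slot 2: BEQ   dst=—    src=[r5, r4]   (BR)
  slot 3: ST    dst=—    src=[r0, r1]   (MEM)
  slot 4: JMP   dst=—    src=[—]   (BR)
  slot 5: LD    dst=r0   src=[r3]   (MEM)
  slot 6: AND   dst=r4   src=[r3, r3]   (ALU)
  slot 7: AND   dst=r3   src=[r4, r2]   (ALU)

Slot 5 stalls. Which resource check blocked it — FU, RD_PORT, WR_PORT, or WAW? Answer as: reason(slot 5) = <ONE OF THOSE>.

[0] MUL needs rd=2 wr=1: ok; after: ALU=3 MUL=0 MEM=2 BR=1, R=2, W=2
[1] MUL needs rd=2 wr=1: FU; after: ALU=3 MUL=0 MEM=2 BR=1, R=2, W=2
[2] BR needs rd=2 wr=0: ok; after: ALU=3 MUL=0 MEM=2 BR=0, R=0, W=2
[3] MEM needs rd=2 wr=0: RD_PORT; after: ALU=3 MUL=0 MEM=2 BR=0, R=0, W=2
[4] BR needs rd=0 wr=0: FU; after: ALU=3 MUL=0 MEM=2 BR=0, R=0, W=2
[5] MEM needs rd=1 wr=1: RD_PORT; after: ALU=3 MUL=0 MEM=2 BR=0, R=0, W=2
[6] ALU needs rd=1 wr=1: RD_PORT; after: ALU=3 MUL=0 MEM=2 BR=0, R=0, W=2
[7] ALU needs rd=2 wr=1: RD_PORT; after: ALU=3 MUL=0 MEM=2 BR=0, R=0, W=2

reason(slot 5) = RD_PORT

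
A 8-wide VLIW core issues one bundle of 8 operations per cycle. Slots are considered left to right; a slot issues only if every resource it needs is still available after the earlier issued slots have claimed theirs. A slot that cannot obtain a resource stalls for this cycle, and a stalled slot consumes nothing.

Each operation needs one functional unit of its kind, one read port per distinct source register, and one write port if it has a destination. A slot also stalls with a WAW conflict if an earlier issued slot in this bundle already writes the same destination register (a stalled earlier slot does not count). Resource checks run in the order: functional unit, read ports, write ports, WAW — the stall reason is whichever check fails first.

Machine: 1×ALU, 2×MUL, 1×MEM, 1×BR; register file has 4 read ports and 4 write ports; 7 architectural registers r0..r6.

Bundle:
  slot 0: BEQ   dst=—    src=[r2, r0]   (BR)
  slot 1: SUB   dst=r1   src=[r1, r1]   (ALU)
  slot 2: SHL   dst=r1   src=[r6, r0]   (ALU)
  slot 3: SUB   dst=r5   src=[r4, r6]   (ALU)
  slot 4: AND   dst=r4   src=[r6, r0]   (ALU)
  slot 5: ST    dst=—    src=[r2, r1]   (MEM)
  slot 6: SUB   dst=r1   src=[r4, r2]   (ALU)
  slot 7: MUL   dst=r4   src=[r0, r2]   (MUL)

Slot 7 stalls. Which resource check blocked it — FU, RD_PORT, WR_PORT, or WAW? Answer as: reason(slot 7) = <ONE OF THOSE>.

#0 BR src=r2,r0 dispatched  <A:1 Mu:2 Ld:1 B:0 rd:2 wr:4>
#1 ALU src=r1,r1 dispatched  <A:0 Mu:2 Ld:1 B:0 rd:1 wr:3>
#2 ALU src=r6,r0 held:FU  <A:0 Mu:2 Ld:1 B:0 rd:1 wr:3>
#3 ALU src=r4,r6 held:FU  <A:0 Mu:2 Ld:1 B:0 rd:1 wr:3>
#4 ALU src=r6,r0 held:FU  <A:0 Mu:2 Ld:1 B:0 rd:1 wr:3>
#5 MEM src=r2,r1 held:RD_PORT  <A:0 Mu:2 Ld:1 B:0 rd:1 wr:3>
#6 ALU src=r4,r2 held:FU  <A:0 Mu:2 Ld:1 B:0 rd:1 wr:3>
#7 MUL src=r0,r2 held:RD_PORT  <A:0 Mu:2 Ld:1 B:0 rd:1 wr:3>

reason(slot 7) = RD_PORT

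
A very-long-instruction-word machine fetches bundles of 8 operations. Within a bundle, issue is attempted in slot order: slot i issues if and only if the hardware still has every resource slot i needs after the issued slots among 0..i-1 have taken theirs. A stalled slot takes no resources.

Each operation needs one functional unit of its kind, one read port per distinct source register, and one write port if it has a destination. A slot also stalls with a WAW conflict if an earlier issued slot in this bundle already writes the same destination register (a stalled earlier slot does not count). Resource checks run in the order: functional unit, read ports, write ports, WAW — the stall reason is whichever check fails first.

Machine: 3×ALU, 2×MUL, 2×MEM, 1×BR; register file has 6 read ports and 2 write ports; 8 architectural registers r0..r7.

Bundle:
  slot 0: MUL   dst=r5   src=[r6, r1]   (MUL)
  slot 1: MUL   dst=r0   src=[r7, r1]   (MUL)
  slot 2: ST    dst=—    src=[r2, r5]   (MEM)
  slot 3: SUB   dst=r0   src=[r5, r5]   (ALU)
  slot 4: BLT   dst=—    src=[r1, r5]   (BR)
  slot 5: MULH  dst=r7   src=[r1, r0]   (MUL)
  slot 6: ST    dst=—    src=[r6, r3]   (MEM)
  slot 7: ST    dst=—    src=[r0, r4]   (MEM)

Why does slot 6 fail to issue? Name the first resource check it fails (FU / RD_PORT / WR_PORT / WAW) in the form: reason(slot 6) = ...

[0] MUL needs rd=2 wr=1: ok; after: ALU=3 MUL=1 MEM=2 BR=1, R=4, W=1
[1] MUL needs rd=2 wr=1: ok; after: ALU=3 MUL=0 MEM=2 BR=1, R=2, W=0
[2] MEM needs rd=2 wr=0: ok; after: ALU=3 MUL=0 MEM=1 BR=1, R=0, W=0
[3] ALU needs rd=1 wr=1: RD_PORT; after: ALU=3 MUL=0 MEM=1 BR=1, R=0, W=0
[4] BR needs rd=2 wr=0: RD_PORT; after: ALU=3 MUL=0 MEM=1 BR=1, R=0, W=0
[5] MUL needs rd=2 wr=1: FU; after: ALU=3 MUL=0 MEM=1 BR=1, R=0, W=0
[6] MEM needs rd=2 wr=0: RD_PORT; after: ALU=3 MUL=0 MEM=1 BR=1, R=0, W=0
[7] MEM needs rd=2 wr=0: RD_PORT; after: ALU=3 MUL=0 MEM=1 BR=1, R=0, W=0

reason(slot 6) = RD_PORT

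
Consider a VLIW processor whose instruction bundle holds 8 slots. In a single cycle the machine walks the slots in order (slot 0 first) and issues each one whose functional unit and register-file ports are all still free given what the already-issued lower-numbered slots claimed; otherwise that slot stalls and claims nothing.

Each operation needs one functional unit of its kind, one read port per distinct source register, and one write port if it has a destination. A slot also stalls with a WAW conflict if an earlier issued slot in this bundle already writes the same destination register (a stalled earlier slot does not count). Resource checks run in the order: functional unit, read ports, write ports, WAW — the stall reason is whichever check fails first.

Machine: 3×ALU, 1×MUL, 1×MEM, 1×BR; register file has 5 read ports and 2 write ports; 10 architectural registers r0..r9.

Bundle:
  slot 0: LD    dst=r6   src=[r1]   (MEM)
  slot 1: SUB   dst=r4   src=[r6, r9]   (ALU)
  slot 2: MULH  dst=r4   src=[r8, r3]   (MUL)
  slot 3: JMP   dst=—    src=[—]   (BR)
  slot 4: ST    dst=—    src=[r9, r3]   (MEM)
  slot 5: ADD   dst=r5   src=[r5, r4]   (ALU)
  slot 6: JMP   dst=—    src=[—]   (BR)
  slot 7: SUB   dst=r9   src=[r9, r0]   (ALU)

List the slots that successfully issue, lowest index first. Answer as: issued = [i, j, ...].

issued = [0, 1, 3]

[0] MEM needs rd=1 wr=1: ok; after: ALU=3 MUL=1 MEM=0 BR=1, R=4, W=1
[1] ALU needs rd=2 wr=1: ok; after: ALU=2 MUL=1 MEM=0 BR=1, R=2, W=0
[2] MUL needs rd=2 wr=1: WR_PORT; after: ALU=2 MUL=1 MEM=0 BR=1, R=2, W=0
[3] BR needs rd=0 wr=0: ok; after: ALU=2 MUL=1 MEM=0 BR=0, R=2, W=0
[4] MEM needs rd=2 wr=0: FU; after: ALU=2 MUL=1 MEM=0 BR=0, R=2, W=0
[5] ALU needs rd=2 wr=1: WR_PORT; after: ALU=2 MUL=1 MEM=0 BR=0, R=2, W=0
[6] BR needs rd=0 wr=0: FU; after: ALU=2 MUL=1 MEM=0 BR=0, R=2, W=0
[7] ALU needs rd=2 wr=1: WR_PORT; after: ALU=2 MUL=1 MEM=0 BR=0, R=2, W=0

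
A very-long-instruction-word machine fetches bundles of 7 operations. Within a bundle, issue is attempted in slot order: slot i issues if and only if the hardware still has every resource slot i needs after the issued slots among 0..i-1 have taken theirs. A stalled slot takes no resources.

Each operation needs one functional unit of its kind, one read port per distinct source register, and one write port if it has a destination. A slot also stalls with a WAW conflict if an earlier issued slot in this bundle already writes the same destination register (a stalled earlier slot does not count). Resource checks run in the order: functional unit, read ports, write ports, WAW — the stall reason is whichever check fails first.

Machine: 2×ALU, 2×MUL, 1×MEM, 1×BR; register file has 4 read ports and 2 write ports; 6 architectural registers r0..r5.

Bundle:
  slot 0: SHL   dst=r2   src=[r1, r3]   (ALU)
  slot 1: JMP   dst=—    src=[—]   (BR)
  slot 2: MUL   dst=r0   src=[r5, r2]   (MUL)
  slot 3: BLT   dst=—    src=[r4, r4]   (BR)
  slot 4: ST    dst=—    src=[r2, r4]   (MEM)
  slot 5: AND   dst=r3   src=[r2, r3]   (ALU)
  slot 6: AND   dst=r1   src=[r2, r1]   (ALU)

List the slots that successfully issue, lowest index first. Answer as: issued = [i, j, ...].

issued = [0, 1, 2]

  0. ALU→r2 ⇒ go  {1A/2Mu/1Ld/1B | 2r 1w}
  1. BR ⇒ go  {1A/2Mu/1Ld/0B | 2r 1w}
  2. MUL→r0 ⇒ go  {1A/1Mu/1Ld/0B | 0r 0w}
  3. BR ⇒ no(FU)  {1A/1Mu/1Ld/0B | 0r 0w}
  4. MEM ⇒ no(RD_PORT)  {1A/1Mu/1Ld/0B | 0r 0w}
  5. ALU→r3 ⇒ no(RD_PORT)  {1A/1Mu/1Ld/0B | 0r 0w}
  6. ALU→r1 ⇒ no(RD_PORT)  {1A/1Mu/1Ld/0B | 0r 0w}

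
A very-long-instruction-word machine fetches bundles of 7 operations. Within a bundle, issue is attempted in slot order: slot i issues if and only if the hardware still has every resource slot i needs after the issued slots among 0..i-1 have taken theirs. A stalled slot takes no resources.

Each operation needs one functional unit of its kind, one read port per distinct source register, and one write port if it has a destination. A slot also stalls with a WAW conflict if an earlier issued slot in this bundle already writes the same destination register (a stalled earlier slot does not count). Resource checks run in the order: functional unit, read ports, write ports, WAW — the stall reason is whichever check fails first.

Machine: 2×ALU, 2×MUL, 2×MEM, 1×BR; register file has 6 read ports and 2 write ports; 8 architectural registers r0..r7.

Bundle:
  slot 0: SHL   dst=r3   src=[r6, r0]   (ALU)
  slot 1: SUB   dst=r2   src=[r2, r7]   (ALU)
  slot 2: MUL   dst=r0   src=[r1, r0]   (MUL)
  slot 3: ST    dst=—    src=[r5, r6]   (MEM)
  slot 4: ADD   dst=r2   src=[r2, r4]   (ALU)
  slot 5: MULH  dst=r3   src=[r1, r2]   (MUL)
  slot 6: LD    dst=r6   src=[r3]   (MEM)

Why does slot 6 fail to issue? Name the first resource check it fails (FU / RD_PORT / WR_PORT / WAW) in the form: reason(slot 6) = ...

  0. ALU→r3 ⇒ go  {1A/2Mu/2Ld/1B | 4r 1w}
  1. ALU→r2 ⇒ go  {0A/2Mu/2Ld/1B | 2r 0w}
  2. MUL→r0 ⇒ no(WR_PORT)  {0A/2Mu/2Ld/1B | 2r 0w}
  3. MEM ⇒ go  {0A/2Mu/1Ld/1B | 0r 0w}
  4. ALU→r2 ⇒ no(FU)  {0A/2Mu/1Ld/1B | 0r 0w}
  5. MUL→r3 ⇒ no(RD_PORT)  {0A/2Mu/1Ld/1B | 0r 0w}
  6. MEM→r6 ⇒ no(RD_PORT)  {0A/2Mu/1Ld/1B | 0r 0w}

reason(slot 6) = RD_PORT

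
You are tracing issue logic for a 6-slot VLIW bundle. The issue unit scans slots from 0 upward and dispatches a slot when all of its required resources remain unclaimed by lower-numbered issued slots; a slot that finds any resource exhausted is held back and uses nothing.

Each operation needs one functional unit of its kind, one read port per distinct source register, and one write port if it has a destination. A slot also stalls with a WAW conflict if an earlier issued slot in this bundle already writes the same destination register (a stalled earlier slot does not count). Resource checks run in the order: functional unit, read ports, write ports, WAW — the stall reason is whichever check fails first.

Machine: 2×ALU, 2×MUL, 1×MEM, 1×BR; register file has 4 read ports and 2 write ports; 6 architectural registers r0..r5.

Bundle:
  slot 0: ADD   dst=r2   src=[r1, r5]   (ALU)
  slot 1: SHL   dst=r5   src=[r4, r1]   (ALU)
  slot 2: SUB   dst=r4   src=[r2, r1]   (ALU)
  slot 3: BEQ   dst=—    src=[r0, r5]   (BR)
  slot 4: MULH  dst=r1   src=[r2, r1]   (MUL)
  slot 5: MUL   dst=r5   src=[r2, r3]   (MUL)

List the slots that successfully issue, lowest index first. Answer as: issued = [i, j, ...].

[0] ALU needs rd=2 wr=1: ok; after: ALU=1 MUL=2 MEM=1 BR=1, R=2, W=1
[1] ALU needs rd=2 wr=1: ok; after: ALU=0 MUL=2 MEM=1 BR=1, R=0, W=0
[2] ALU needs rd=2 wr=1: FU; after: ALU=0 MUL=2 MEM=1 BR=1, R=0, W=0
[3] BR needs rd=2 wr=0: RD_PORT; after: ALU=0 MUL=2 MEM=1 BR=1, R=0, W=0
[4] MUL needs rd=2 wr=1: RD_PORT; after: ALU=0 MUL=2 MEM=1 BR=1, R=0, W=0
[5] MUL needs rd=2 wr=1: RD_PORT; after: ALU=0 MUL=2 MEM=1 BR=1, R=0, W=0

issued = [0, 1]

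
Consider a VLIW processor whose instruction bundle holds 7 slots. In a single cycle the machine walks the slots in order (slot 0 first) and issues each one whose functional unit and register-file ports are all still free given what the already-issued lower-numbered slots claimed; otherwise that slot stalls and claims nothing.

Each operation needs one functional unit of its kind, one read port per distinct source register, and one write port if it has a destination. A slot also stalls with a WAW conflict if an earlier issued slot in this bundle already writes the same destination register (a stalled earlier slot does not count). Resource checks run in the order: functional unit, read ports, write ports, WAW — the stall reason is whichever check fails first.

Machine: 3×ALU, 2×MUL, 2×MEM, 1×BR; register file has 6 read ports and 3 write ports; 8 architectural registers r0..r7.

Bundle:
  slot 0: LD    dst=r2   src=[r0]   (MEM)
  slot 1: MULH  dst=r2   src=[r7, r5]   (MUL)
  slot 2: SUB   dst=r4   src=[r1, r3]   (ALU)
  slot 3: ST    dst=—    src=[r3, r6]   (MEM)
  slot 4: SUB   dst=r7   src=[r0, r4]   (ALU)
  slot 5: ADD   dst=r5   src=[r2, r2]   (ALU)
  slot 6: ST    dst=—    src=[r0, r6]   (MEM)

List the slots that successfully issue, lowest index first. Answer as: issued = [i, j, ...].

  0. MEM→r2 ⇒ go  {3A/2Mu/1Ld/1B | 5r 2w}
  1. MUL→r2 ⇒ no(WAW)  {3A/2Mu/1Ld/1B | 5r 2w}
  2. ALU→r4 ⇒ go  {2A/2Mu/1Ld/1B | 3r 1w}
  3. MEM ⇒ go  {2A/2Mu/0Ld/1B | 1r 1w}
  4. ALU→r7 ⇒ no(RD_PORT)  {2A/2Mu/0Ld/1B | 1r 1w}
  5. ALU→r5 ⇒ go  {1A/2Mu/0Ld/1B | 0r 0w}
  6. MEM ⇒ no(FU)  {1A/2Mu/0Ld/1B | 0r 0w}

issued = [0, 2, 3, 5]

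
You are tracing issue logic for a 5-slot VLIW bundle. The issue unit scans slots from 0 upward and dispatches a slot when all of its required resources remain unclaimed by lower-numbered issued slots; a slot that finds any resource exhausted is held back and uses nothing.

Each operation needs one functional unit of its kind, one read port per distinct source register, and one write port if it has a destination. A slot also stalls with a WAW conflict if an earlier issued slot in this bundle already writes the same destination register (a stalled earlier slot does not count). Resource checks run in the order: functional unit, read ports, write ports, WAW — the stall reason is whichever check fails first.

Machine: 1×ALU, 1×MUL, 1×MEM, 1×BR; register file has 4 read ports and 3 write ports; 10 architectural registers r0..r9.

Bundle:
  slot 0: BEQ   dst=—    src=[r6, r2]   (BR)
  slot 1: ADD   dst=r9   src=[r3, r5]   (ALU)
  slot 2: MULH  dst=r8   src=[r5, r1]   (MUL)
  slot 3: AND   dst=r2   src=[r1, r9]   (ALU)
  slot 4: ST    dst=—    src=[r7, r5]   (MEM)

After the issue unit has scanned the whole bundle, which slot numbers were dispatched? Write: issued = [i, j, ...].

[0] BR needs rd=2 wr=0: ok; after: ALU=1 MUL=1 MEM=1 BR=0, R=2, W=3
[1] ALU needs rd=2 wr=1: ok; after: ALU=0 MUL=1 MEM=1 BR=0, R=0, W=2
[2] MUL needs rd=2 wr=1: RD_PORT; after: ALU=0 MUL=1 MEM=1 BR=0, R=0, W=2
[3] ALU needs rd=2 wr=1: FU; after: ALU=0 MUL=1 MEM=1 BR=0, R=0, W=2
[4] MEM needs rd=2 wr=0: RD_PORT; after: ALU=0 MUL=1 MEM=1 BR=0, R=0, W=2

issued = [0, 1]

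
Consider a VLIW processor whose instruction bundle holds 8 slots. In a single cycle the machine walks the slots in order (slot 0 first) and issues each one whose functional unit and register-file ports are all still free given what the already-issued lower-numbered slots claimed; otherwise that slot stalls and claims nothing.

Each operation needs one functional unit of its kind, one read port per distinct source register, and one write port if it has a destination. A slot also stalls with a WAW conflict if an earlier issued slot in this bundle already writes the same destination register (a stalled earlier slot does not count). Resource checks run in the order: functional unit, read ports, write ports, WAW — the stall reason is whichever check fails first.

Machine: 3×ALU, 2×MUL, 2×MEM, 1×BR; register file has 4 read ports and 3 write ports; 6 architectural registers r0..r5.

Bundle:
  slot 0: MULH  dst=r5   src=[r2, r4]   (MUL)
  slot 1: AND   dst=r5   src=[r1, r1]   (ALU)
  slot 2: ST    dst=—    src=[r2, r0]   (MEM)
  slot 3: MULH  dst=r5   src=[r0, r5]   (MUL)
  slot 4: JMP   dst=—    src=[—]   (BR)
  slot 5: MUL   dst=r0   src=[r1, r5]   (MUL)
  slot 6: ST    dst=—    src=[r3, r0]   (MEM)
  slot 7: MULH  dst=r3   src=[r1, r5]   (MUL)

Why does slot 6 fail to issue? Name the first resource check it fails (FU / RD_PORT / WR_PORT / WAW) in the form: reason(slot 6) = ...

reason(slot 6) = RD_PORT

slot 0 (MUL): ISSUE — free A3,Mu1,Ld2,B1 rp2 wp2
slot 1 (ALU): stall WAW — free A3,Mu1,Ld2,B1 rp2 wp2
slot 2 (MEM): ISSUE — free A3,Mu1,Ld1,B1 rp0 wp2
slot 3 (MUL): stall RD_PORT — free A3,Mu1,Ld1,B1 rp0 wp2
slot 4 (BR): ISSUE — free A3,Mu1,Ld1,B0 rp0 wp2
slot 5 (MUL): stall RD_PORT — free A3,Mu1,Ld1,B0 rp0 wp2
slot 6 (MEM): stall RD_PORT — free A3,Mu1,Ld1,B0 rp0 wp2
slot 7 (MUL): stall RD_PORT — free A3,Mu1,Ld1,B0 rp0 wp2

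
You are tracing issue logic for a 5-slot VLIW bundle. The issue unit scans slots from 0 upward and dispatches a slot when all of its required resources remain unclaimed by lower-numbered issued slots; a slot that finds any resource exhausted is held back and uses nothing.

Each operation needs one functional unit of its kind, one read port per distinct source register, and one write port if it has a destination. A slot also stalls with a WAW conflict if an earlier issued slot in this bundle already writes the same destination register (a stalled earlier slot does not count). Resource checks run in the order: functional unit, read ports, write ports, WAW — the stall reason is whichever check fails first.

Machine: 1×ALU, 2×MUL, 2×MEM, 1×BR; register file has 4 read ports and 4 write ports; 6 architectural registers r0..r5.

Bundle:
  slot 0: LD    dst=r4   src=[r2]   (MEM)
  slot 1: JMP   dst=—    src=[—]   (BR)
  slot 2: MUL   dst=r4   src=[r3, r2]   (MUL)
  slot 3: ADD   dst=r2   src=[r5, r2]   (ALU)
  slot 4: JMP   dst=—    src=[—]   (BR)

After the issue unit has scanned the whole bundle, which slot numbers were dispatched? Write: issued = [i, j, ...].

  0. MEM→r4 ⇒ go  {1A/2Mu/1Ld/1B | 3r 3w}
  1. BR ⇒ go  {1A/2Mu/1Ld/0B | 3r 3w}
  2. MUL→r4 ⇒ no(WAW)  {1A/2Mu/1Ld/0B | 3r 3w}
  3. ALU→r2 ⇒ go  {0A/2Mu/1Ld/0B | 1r 2w}
  4. BR ⇒ no(FU)  {0A/2Mu/1Ld/0B | 1r 2w}

issued = [0, 1, 3]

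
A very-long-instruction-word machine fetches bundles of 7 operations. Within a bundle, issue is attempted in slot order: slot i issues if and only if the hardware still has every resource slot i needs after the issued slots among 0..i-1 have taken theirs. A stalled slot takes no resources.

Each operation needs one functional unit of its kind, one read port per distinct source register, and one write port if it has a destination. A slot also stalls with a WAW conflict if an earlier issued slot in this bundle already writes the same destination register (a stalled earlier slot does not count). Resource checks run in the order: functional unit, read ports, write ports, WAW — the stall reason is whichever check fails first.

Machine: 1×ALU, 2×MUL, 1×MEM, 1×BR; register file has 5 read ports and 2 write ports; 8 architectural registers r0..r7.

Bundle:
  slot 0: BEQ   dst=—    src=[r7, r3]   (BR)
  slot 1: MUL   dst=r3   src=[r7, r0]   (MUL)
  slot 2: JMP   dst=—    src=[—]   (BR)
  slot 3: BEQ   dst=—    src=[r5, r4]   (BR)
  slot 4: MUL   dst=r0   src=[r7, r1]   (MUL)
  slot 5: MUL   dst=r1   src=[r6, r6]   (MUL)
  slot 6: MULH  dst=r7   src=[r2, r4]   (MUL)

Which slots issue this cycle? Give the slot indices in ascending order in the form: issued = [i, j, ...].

  0. BR ⇒ go  {1A/2Mu/1Ld/0B | 3r 2w}
  1. MUL→r3 ⇒ go  {1A/1Mu/1Ld/0B | 1r 1w}
  2. BR ⇒ no(FU)  {1A/1Mu/1Ld/0B | 1r 1w}
  3. BR ⇒ no(FU)  {1A/1Mu/1Ld/0B | 1r 1w}
  4. MUL→r0 ⇒ no(RD_PORT)  {1A/1Mu/1Ld/0B | 1r 1w}
  5. MUL→r1 ⇒ go  {1A/0Mu/1Ld/0B | 0r 0w}
  6. MUL→r7 ⇒ no(FU)  {1A/0Mu/1Ld/0B | 0r 0w}

issued = [0, 1, 5]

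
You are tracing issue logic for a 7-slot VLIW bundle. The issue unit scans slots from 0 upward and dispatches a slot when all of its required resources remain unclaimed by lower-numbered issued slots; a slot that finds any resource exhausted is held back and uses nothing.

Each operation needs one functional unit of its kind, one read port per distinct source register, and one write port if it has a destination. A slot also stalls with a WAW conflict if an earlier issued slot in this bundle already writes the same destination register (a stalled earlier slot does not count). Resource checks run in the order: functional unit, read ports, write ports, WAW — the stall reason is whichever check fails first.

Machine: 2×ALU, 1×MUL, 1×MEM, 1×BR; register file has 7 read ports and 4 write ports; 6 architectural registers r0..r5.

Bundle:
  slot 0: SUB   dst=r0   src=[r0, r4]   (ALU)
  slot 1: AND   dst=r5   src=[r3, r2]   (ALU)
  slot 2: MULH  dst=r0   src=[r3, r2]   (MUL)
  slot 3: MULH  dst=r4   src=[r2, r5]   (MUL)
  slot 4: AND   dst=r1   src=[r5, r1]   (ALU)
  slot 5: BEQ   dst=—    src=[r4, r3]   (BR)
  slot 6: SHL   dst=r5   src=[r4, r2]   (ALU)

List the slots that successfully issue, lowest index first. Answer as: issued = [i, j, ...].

  0. ALU→r0 ⇒ go  {1A/1Mu/1Ld/1B | 5r 3w}
  1. ALU→r5 ⇒ go  {0A/1Mu/1Ld/1B | 3r 2w}
  2. MUL→r0 ⇒ no(WAW)  {0A/1Mu/1Ld/1B | 3r 2w}
  3. MUL→r4 ⇒ go  {0A/0Mu/1Ld/1B | 1r 1w}
  4. ALU→r1 ⇒ no(FU)  {0A/0Mu/1Ld/1B | 1r 1w}
  5. BR ⇒ no(RD_PORT)  {0A/0Mu/1Ld/1B | 1r 1w}
  6. ALU→r5 ⇒ no(FU)  {0A/0Mu/1Ld/1B | 1r 1w}

issued = [0, 1, 3]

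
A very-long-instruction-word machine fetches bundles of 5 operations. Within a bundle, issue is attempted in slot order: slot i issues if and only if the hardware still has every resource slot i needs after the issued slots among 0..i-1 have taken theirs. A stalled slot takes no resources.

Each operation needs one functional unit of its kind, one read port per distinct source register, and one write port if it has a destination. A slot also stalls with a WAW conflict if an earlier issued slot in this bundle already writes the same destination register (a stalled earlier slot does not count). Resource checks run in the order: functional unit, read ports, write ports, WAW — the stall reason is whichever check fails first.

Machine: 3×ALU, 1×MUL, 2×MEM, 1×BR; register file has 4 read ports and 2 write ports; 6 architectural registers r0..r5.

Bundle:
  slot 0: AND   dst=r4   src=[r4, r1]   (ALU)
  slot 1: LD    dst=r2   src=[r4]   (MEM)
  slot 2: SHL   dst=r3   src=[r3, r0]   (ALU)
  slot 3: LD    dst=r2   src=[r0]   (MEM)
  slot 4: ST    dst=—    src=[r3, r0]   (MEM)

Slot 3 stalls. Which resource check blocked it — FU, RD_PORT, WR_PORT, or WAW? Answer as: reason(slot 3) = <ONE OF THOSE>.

reason(slot 3) = WR_PORT

[0] ALU needs rd=2 wr=1: ok; after: ALU=2 MUL=1 MEM=2 BR=1, R=2, W=1
[1] MEM needs rd=1 wr=1: ok; after: ALU=2 MUL=1 MEM=1 BR=1, R=1, W=0
[2] ALU needs rd=2 wr=1: RD_PORT; after: ALU=2 MUL=1 MEM=1 BR=1, R=1, W=0
[3] MEM needs rd=1 wr=1: WR_PORT; after: ALU=2 MUL=1 MEM=1 BR=1, R=1, W=0
[4] MEM needs rd=2 wr=0: RD_PORT; after: ALU=2 MUL=1 MEM=1 BR=1, R=1, W=0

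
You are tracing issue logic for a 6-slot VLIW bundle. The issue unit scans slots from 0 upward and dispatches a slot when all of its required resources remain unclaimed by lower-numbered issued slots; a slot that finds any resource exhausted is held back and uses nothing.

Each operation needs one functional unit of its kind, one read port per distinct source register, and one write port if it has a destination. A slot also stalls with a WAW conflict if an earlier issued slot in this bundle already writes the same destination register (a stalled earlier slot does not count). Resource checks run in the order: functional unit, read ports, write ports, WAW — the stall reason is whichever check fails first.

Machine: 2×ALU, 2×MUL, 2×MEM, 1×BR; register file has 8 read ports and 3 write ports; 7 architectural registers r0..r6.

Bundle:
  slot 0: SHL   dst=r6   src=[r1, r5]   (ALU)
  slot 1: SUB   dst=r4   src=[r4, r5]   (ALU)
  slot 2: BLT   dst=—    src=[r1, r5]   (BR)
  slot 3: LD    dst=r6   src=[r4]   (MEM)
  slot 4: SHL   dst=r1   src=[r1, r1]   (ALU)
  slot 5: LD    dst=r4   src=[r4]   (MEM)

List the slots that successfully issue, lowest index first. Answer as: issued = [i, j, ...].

issued = [0, 1, 2]

(0) want 1×ALU +2rd +1wr — yes → AL1|MU2|ME2|BR1|rd6|wr2
(1) want 1×ALU +2rd +1wr — yes → AL0|MU2|ME2|BR1|rd4|wr1
(2) want 1×BR +2rd +0wr — yes → AL0|MU2|ME2|BR0|rd2|wr1
(3) want 1×MEM +1rd +1wr — WAW → AL0|MU2|ME2|BR0|rd2|wr1
(4) want 1×ALU +1rd +1wr — FU → AL0|MU2|ME2|BR0|rd2|wr1
(5) want 1×MEM +1rd +1wr — WAW → AL0|MU2|ME2|BR0|rd2|wr1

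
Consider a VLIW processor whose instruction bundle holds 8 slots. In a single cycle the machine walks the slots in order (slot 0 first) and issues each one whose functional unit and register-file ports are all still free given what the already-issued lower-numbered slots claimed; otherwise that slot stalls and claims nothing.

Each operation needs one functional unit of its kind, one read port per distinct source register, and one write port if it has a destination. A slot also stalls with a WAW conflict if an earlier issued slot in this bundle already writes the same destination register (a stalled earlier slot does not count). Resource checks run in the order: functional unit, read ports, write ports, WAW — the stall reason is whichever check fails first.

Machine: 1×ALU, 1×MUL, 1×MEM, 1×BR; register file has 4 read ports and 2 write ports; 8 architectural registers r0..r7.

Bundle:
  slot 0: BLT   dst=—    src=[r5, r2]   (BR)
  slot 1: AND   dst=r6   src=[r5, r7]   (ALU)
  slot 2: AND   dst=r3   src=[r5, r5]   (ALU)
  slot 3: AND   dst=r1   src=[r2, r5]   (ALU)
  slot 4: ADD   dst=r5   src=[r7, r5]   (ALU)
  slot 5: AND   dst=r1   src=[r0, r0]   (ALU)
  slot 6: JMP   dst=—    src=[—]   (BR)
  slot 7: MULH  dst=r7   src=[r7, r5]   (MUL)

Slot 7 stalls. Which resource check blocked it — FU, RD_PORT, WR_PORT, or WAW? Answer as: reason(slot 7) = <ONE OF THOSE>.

reason(slot 7) = RD_PORT

#0 BR src=r5,r2 dispatched  <A:1 Mu:1 Ld:1 B:0 rd:2 wr:2>
#1 ALU src=r5,r7 dispatched  <A:0 Mu:1 Ld:1 B:0 rd:0 wr:1>
#2 ALU src=r5,r5 held:FU  <A:0 Mu:1 Ld:1 B:0 rd:0 wr:1>
#3 ALU src=r2,r5 held:FU  <A:0 Mu:1 Ld:1 B:0 rd:0 wr:1>
#4 ALU src=r7,r5 held:FU  <A:0 Mu:1 Ld:1 B:0 rd:0 wr:1>
#5 ALU src=r0,r0 held:FU  <A:0 Mu:1 Ld:1 B:0 rd:0 wr:1>
#6 BR src=- held:FU  <A:0 Mu:1 Ld:1 B:0 rd:0 wr:1>
#7 MUL src=r7,r5 held:RD_PORT  <A:0 Mu:1 Ld:1 B:0 rd:0 wr:1>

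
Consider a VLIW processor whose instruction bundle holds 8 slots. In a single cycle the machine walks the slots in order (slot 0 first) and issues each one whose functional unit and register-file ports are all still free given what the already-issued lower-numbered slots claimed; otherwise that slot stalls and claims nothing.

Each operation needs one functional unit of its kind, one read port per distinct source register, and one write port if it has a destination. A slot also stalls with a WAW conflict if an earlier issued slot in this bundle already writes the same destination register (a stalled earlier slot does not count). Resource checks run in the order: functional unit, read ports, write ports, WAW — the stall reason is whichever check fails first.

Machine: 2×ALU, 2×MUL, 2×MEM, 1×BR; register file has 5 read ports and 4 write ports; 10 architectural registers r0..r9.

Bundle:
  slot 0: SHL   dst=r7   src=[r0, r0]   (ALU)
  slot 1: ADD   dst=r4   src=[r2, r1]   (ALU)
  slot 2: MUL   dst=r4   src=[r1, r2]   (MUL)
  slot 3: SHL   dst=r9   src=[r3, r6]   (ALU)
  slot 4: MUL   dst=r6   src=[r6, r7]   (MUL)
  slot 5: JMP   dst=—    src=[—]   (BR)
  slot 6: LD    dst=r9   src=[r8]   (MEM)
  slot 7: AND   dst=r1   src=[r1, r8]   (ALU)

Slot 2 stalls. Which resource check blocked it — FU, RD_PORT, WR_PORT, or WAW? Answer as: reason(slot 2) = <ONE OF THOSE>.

reason(slot 2) = WAW

[0] ALU needs rd=1 wr=1: ok; after: ALU=1 MUL=2 MEM=2 BR=1, R=4, W=3
[1] ALU needs rd=2 wr=1: ok; after: ALU=0 MUL=2 MEM=2 BR=1, R=2, W=2
[2] MUL needs rd=2 wr=1: WAW; after: ALU=0 MUL=2 MEM=2 BR=1, R=2, W=2
[3] ALU needs rd=2 wr=1: FU; after: ALU=0 MUL=2 MEM=2 BR=1, R=2, W=2
[4] MUL needs rd=2 wr=1: ok; after: ALU=0 MUL=1 MEM=2 BR=1, R=0, W=1
[5] BR needs rd=0 wr=0: ok; after: ALU=0 MUL=1 MEM=2 BR=0, R=0, W=1
[6] MEM needs rd=1 wr=1: RD_PORT; after: ALU=0 MUL=1 MEM=2 BR=0, R=0, W=1
[7] ALU needs rd=2 wr=1: FU; after: ALU=0 MUL=1 MEM=2 BR=0, R=0, W=1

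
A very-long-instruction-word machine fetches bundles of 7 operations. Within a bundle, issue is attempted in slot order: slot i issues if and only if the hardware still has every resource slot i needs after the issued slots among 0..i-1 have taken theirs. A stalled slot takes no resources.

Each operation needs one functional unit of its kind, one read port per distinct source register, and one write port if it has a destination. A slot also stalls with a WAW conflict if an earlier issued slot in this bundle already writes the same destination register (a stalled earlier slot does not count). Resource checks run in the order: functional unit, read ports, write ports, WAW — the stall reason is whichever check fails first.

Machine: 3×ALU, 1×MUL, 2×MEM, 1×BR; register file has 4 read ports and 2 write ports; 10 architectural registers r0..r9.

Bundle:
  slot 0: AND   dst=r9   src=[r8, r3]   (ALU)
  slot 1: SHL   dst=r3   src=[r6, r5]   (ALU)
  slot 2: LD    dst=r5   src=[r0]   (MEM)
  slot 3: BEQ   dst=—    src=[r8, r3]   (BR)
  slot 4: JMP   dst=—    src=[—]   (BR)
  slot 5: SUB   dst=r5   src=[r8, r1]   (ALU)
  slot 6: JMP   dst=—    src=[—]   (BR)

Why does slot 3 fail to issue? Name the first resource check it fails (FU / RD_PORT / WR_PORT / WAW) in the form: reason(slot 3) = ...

reason(slot 3) = RD_PORT

slot 0 (ALU): ISSUE — free A2,Mu1,Ld2,B1 rp2 wp1
slot 1 (ALU): ISSUE — free A1,Mu1,Ld2,B1 rp0 wp0
slot 2 (MEM): stall RD_PORT — free A1,Mu1,Ld2,B1 rp0 wp0
slot 3 (BR): stall RD_PORT — free A1,Mu1,Ld2,B1 rp0 wp0
slot 4 (BR): ISSUE — free A1,Mu1,Ld2,B0 rp0 wp0
slot 5 (ALU): stall RD_PORT — free A1,Mu1,Ld2,B0 rp0 wp0
slot 6 (BR): stall FU — free A1,Mu1,Ld2,B0 rp0 wp0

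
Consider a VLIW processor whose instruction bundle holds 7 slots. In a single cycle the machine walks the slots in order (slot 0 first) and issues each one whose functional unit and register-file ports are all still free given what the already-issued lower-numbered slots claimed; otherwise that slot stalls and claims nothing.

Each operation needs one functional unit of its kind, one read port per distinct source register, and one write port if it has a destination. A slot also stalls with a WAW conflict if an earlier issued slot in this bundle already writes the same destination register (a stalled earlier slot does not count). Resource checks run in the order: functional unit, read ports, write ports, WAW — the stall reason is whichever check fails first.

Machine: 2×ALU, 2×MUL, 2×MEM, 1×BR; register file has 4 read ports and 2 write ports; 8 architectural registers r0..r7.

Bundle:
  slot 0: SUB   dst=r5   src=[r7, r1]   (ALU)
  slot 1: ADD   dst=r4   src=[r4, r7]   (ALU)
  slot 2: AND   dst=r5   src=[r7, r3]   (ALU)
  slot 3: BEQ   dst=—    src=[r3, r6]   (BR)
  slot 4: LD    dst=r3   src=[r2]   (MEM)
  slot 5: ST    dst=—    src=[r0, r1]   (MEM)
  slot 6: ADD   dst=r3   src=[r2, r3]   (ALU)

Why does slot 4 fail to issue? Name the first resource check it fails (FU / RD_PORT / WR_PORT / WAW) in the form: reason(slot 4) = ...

reason(slot 4) = RD_PORT

slot 0 (ALU): ISSUE — free A1,Mu2,Ld2,B1 rp2 wp1
slot 1 (ALU): ISSUE — free A0,Mu2,Ld2,B1 rp0 wp0
slot 2 (ALU): stall FU — free A0,Mu2,Ld2,B1 rp0 wp0
slot 3 (BR): stall RD_PORT — free A0,Mu2,Ld2,B1 rp0 wp0
slot 4 (MEM): stall RD_PORT — free A0,Mu2,Ld2,B1 rp0 wp0
slot 5 (MEM): stall RD_PORT — free A0,Mu2,Ld2,B1 rp0 wp0
slot 6 (ALU): stall FU — free A0,Mu2,Ld2,B1 rp0 wp0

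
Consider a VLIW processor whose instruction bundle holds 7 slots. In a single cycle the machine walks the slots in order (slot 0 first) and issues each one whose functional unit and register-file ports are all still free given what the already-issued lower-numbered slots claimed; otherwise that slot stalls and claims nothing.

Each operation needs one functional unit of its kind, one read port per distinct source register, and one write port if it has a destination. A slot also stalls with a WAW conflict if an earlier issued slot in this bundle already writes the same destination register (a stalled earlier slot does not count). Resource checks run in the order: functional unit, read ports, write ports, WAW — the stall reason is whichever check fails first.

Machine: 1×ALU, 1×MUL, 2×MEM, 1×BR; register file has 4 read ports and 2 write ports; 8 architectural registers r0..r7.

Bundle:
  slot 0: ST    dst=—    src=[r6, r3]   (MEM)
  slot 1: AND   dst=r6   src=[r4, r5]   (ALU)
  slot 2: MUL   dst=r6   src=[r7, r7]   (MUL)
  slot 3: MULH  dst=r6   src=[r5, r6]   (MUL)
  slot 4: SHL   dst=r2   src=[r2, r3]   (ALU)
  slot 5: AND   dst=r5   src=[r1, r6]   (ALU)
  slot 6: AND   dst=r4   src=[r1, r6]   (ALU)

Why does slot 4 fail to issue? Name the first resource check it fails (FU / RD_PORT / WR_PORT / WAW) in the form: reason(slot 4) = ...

slot 0 (MEM): ISSUE — free A1,Mu1,Ld1,B1 rp2 wp2
slot 1 (ALU): ISSUE — free A0,Mu1,Ld1,B1 rp0 wp1
slot 2 (MUL): stall RD_PORT — free A0,Mu1,Ld1,B1 rp0 wp1
slot 3 (MUL): stall RD_PORT — free A0,Mu1,Ld1,B1 rp0 wp1
slot 4 (ALU): stall FU — free A0,Mu1,Ld1,B1 rp0 wp1
slot 5 (ALU): stall FU — free A0,Mu1,Ld1,B1 rp0 wp1
slot 6 (ALU): stall FU — free A0,Mu1,Ld1,B1 rp0 wp1

reason(slot 4) = FU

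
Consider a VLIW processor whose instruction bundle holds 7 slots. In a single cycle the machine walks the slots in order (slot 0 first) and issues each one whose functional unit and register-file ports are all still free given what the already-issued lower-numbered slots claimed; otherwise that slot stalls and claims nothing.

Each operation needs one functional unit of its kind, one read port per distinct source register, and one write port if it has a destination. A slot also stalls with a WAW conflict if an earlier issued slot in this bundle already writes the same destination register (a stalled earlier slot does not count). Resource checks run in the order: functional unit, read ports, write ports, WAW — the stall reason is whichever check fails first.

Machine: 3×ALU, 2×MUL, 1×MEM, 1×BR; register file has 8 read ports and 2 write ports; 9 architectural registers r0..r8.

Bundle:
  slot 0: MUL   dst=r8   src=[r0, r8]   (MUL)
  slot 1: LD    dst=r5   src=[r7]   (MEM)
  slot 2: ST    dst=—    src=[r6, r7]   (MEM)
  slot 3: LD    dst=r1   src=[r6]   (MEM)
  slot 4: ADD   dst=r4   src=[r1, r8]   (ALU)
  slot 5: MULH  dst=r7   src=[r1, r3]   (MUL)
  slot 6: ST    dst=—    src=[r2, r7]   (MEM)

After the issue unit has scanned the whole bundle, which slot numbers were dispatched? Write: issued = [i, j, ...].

issued = [0, 1]

#0 MUL src=r0,r8 dispatched  <A:3 Mu:1 Ld:1 B:1 rd:6 wr:1>
#1 MEM src=r7 dispatched  <A:3 Mu:1 Ld:0 B:1 rd:5 wr:0>
#2 MEM src=r6,r7 held:FU  <A:3 Mu:1 Ld:0 B:1 rd:5 wr:0>
#3 MEM src=r6 held:FU  <A:3 Mu:1 Ld:0 B:1 rd:5 wr:0>
#4 ALU src=r1,r8 held:WR_PORT  <A:3 Mu:1 Ld:0 B:1 rd:5 wr:0>
#5 MUL src=r1,r3 held:WR_PORT  <A:3 Mu:1 Ld:0 B:1 rd:5 wr:0>
#6 MEM src=r2,r7 held:FU  <A:3 Mu:1 Ld:0 B:1 rd:5 wr:0>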